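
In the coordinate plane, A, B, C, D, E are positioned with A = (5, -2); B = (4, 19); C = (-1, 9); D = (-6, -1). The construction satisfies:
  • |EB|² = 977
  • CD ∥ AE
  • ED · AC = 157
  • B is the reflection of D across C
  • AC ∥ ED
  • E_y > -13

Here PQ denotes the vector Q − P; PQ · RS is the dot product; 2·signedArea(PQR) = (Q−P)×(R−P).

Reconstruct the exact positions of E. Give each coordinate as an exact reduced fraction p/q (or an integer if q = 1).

1. E_x = 0  [AC ∥ ED ∩ CD ∥ AE]
2. E_y = -12  [AC ∥ ED ∩ CD ∥ AE]
   → E = (0, -12)

E = (0, -12)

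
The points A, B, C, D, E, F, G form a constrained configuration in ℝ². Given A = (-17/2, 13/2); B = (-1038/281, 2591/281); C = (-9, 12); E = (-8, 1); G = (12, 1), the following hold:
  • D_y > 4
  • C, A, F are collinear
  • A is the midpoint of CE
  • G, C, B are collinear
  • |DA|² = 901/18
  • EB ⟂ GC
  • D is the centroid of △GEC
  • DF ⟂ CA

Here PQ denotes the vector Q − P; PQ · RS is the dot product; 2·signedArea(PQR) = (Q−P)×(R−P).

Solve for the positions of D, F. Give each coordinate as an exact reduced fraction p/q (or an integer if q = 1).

D = (-5/3, 14/3)
F = (-505/61, 248/61)

1. D_x = -5/3  [D is the centroid of △GEC]
2. D_y = 14/3  [D is the centroid of △GEC]
   → D = (-5/3, 14/3)
3. F_x = -505/61  [C, A, F are collinear ∩ DF ⟂ CA]
4. F_y = 248/61  [C, A, F are collinear ∩ DF ⟂ CA]
   → F = (-505/61, 248/61)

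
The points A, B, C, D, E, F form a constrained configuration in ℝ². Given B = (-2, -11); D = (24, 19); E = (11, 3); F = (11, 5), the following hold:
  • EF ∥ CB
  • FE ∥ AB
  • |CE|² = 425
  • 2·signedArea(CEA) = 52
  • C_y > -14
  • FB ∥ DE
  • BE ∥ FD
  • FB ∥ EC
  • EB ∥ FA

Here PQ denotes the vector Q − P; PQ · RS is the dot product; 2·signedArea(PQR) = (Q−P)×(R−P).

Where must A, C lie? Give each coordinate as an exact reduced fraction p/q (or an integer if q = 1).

A = (-2, -9)
C = (-2, -13)

1. A_x = -2  [FE ∥ AB ∩ EB ∥ FA]
2. A_y = -9  [FE ∥ AB ∩ EB ∥ FA]
   → A = (-2, -9)
3. C_x = -2  [EF ∥ CB ∩ FB ∥ EC]
4. C_y = -13  [EF ∥ CB ∩ FB ∥ EC]
   → C = (-2, -13)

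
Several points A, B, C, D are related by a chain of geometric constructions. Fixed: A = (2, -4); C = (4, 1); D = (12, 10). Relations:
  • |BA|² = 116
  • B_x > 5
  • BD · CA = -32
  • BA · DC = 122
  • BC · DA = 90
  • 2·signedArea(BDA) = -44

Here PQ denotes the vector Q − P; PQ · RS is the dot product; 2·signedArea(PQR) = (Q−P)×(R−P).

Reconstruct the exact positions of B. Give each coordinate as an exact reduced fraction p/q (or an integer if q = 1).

1. B_x = 6  [2·signedArea(BDA) = -44 ∩ BC · DA = 90]
2. B_y = 6  [2·signedArea(BDA) = -44 ∩ BC · DA = 90]
   → B = (6, 6)

B = (6, 6)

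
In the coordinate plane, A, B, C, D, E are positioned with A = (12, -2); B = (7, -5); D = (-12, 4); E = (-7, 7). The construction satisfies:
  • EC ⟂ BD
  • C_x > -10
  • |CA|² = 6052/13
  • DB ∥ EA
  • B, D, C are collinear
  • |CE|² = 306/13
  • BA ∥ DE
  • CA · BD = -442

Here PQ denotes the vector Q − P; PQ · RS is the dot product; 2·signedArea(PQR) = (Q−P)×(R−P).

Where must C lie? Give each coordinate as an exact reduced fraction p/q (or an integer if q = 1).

1. C_x = -118/13  [B, D, C are collinear ∩ EC ⟂ BD]
2. C_y = 34/13  [B, D, C are collinear ∩ EC ⟂ BD]
   → C = (-118/13, 34/13)

C = (-118/13, 34/13)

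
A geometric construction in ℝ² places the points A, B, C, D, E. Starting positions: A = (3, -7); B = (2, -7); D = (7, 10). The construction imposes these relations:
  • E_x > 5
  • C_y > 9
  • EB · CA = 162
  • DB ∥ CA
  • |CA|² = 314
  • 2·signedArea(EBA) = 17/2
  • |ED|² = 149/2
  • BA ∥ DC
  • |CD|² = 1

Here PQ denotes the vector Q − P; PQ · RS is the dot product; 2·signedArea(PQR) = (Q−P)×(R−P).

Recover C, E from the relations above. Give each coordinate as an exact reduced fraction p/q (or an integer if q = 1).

C = (8, 10)
E = (11/2, 3/2)

1. C_x = 8  [DB ∥ CA ∩ BA ∥ DC]
2. C_y = 10  [DB ∥ CA ∩ BA ∥ DC]
   → C = (8, 10)
3. E_x = 11/2  [EB · CA = 162 ∩ 2·signedArea(EBA) = 17/2]
4. E_y = 3/2  [EB · CA = 162 ∩ 2·signedArea(EBA) = 17/2]
   → E = (11/2, 3/2)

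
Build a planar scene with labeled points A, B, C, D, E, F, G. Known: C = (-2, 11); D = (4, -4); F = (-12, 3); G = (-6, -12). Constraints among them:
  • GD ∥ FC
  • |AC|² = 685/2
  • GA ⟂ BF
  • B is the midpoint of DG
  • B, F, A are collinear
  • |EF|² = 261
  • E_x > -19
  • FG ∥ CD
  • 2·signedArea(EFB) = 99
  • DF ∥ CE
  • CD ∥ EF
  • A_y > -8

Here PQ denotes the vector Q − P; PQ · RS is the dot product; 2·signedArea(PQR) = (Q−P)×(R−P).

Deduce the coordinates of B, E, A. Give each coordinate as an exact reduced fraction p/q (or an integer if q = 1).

A = (-3/2, -15/2)
B = (-1, -8)
E = (-18, 18)

1. B_x = -1  [B is the midpoint of DG]
2. B_y = -8  [B is the midpoint of DG]
   → B = (-1, -8)
3. E_x = -18  [CD ∥ EF ∩ DF ∥ CE]
4. E_y = 18  [CD ∥ EF ∩ DF ∥ CE]
   → E = (-18, 18)
5. A_x = -3/2  [B, F, A are collinear ∩ GA ⟂ BF]
6. A_y = -15/2  [B, F, A are collinear ∩ GA ⟂ BF]
   → A = (-3/2, -15/2)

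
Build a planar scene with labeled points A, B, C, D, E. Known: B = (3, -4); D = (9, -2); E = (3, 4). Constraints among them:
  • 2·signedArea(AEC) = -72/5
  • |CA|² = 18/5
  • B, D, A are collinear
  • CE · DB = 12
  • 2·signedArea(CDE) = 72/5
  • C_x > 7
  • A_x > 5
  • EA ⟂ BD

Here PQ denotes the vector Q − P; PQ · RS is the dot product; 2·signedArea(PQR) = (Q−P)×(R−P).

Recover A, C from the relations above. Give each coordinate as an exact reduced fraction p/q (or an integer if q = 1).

A = (27/5, -16/5)
C = (36/5, -13/5)

1. A_x = 27/5  [B, D, A are collinear ∩ EA ⟂ BD]
2. A_y = -16/5  [B, D, A are collinear ∩ EA ⟂ BD]
   → A = (27/5, -16/5)
3. C_x = 36/5  [CE · DB = 12 ∩ 2·signedArea(CDE) = 72/5]
4. C_y = -13/5  [CE · DB = 12 ∩ 2·signedArea(CDE) = 72/5]
   → C = (36/5, -13/5)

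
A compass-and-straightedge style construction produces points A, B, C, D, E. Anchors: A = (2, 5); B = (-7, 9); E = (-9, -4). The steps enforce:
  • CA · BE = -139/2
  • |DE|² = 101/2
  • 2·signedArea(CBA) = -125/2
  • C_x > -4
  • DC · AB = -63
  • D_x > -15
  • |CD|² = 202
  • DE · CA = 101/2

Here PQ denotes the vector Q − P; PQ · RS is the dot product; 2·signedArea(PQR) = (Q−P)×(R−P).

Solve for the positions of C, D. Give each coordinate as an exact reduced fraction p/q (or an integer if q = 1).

C = (-7/2, 1/2)
D = (-29/2, -17/2)

1. C_x = -7/2  [2·signedArea(CBA) = -125/2 ∩ CA · BE = -139/2]
2. C_y = 1/2  [2·signedArea(CBA) = -125/2 ∩ CA · BE = -139/2]
   → C = (-7/2, 1/2)
3. D_x = -29/2  [DC · AB = -63 ∩ DE · CA = 101/2]
4. D_y = -17/2  [DC · AB = -63 ∩ DE · CA = 101/2]
   → D = (-29/2, -17/2)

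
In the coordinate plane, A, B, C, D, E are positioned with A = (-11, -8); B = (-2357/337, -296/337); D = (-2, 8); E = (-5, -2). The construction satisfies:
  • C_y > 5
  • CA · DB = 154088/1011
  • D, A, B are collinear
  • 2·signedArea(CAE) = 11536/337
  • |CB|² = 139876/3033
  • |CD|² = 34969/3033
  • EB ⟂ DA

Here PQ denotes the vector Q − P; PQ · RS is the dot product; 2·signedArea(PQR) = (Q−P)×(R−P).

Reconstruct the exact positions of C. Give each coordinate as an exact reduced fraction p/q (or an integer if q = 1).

1. C_x = -1235/337  [2·signedArea(CAE) = 11536/337 ∩ CA · DB = 154088/1011]
2. C_y = 5096/1011  [2·signedArea(CAE) = 11536/337 ∩ CA · DB = 154088/1011]
   → C = (-1235/337, 5096/1011)

C = (-1235/337, 5096/1011)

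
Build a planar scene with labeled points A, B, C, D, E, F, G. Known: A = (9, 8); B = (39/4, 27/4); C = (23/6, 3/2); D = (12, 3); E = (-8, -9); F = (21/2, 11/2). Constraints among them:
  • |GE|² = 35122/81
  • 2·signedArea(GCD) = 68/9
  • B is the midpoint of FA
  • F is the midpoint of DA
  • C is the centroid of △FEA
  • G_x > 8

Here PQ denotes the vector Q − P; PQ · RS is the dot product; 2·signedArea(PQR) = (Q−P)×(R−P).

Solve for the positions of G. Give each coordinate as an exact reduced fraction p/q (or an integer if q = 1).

G = (79/9, 10/3)

1. G_x = 79/9  [line -3/2·x + 49/6·y + -253/18 = 0 ∩ |GE|² = 35122/81]
2. G_y = 10/3  [line -3/2·x + 49/6·y + -253/18 = 0 ∩ |GE|² = 35122/81]
   → G = (79/9, 10/3)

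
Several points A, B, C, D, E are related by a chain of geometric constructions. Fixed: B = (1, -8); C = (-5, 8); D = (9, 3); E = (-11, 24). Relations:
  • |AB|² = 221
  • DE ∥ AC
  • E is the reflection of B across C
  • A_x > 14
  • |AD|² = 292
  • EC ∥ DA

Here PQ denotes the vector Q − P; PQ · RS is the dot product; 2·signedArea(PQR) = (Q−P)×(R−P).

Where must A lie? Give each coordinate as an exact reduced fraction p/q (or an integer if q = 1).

A = (15, -13)

1. A_x = 15  [DE ∥ AC ∩ EC ∥ DA]
2. A_y = -13  [DE ∥ AC ∩ EC ∥ DA]
   → A = (15, -13)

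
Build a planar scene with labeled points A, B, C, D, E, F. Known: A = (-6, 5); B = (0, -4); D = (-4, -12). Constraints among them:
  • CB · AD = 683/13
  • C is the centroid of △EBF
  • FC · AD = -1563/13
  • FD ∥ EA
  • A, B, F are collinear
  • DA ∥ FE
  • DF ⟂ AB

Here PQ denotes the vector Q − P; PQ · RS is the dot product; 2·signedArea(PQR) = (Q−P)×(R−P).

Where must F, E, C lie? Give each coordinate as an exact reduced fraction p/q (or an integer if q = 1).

1. F_x = 32/13  [A, B, F are collinear ∩ DF ⟂ AB]
2. F_y = -100/13  [A, B, F are collinear ∩ DF ⟂ AB]
   → F = (32/13, -100/13)
3. E_x = 6/13  [FD ∥ EA ∩ DA ∥ FE]
4. E_y = 121/13  [FD ∥ EA ∩ DA ∥ FE]
   → E = (6/13, 121/13)
5. C_x = 38/39  [C is the centroid of △EBF]
6. C_y = -31/39  [C is the centroid of △EBF]
   → C = (38/39, -31/39)

C = (38/39, -31/39)
E = (6/13, 121/13)
F = (32/13, -100/13)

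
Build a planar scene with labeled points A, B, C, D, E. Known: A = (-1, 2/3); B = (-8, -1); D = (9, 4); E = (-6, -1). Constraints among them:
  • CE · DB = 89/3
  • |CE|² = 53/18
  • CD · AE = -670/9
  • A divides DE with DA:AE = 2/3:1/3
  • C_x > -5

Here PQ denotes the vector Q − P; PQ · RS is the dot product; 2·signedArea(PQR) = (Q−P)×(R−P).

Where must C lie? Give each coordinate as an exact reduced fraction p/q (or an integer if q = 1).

1. C_x = -9/2  [CD · AE = -670/9 ∩ CE · DB = 89/3]
2. C_y = -1/6  [CD · AE = -670/9 ∩ CE · DB = 89/3]
   → C = (-9/2, -1/6)

C = (-9/2, -1/6)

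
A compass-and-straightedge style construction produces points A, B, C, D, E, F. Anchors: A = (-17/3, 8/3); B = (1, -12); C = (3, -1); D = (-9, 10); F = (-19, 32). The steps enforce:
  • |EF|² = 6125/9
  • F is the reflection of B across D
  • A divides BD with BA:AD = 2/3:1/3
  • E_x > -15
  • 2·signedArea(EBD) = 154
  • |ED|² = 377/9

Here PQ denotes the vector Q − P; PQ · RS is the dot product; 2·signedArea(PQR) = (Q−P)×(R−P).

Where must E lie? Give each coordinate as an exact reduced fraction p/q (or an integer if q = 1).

1. E_x = -43/3  [line -22·x + -10·y + -252 = 0 ∩ |ED|² = 377/9]
2. E_y = 19/3  [line -22·x + -10·y + -252 = 0 ∩ |ED|² = 377/9]
   → E = (-43/3, 19/3)

E = (-43/3, 19/3)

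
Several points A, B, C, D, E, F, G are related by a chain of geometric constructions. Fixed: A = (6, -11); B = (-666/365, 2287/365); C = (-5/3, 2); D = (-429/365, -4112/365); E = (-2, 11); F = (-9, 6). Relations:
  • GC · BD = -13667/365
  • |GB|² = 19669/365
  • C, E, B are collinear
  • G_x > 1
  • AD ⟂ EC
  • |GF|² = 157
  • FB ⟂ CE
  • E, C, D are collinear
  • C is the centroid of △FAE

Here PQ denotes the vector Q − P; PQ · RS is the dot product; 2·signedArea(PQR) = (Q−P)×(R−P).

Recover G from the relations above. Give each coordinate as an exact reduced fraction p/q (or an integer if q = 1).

1. G_x = 2  [line -237/365·x + 6399/365·y + 474/365 = 0 ∩ |GF|² = 157]
2. G_y = 0  [line -237/365·x + 6399/365·y + 474/365 = 0 ∩ |GF|² = 157]
   → G = (2, 0)

G = (2, 0)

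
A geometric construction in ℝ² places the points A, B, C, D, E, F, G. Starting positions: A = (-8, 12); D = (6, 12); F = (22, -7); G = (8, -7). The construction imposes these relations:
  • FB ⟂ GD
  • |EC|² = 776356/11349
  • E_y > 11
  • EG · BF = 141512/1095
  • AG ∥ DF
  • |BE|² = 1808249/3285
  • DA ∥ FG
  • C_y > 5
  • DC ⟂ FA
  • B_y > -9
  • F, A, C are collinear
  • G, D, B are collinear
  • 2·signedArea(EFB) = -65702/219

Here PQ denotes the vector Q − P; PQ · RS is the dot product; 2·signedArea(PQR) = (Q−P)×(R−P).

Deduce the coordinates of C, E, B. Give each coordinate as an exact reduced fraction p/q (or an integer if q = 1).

1. C_x = 2512/1261  [F, A, C are collinear ∩ DC ⟂ FA]
2. C_y = 7152/1261  [F, A, C are collinear ∩ DC ⟂ FA]
   → C = (2512/1261, 7152/1261)
3. B_x = 2976/365  [G, D, B are collinear ∩ FB ⟂ GD]
4. B_y = -3087/365  [G, D, B are collinear ∩ FB ⟂ GD]
   → B = (2976/365, -3087/365)
5. E_x = -10/3  [EG · BF = 141512/1095 ∩ 2·signedArea(EFB) = -65702/219]
6. E_y = 12  [EG · BF = 141512/1095 ∩ 2·signedArea(EFB) = -65702/219]
   → E = (-10/3, 12)

B = (2976/365, -3087/365)
C = (2512/1261, 7152/1261)
E = (-10/3, 12)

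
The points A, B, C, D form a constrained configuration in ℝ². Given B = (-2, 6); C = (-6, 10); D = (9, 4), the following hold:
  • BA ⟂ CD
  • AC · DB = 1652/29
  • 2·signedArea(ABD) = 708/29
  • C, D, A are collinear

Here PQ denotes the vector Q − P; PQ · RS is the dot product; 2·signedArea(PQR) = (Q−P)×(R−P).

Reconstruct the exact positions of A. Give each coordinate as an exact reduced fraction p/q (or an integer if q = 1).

1. A_x = -34/29  [C, D, A are collinear ∩ BA ⟂ CD]
2. A_y = 234/29  [C, D, A are collinear ∩ BA ⟂ CD]
   → A = (-34/29, 234/29)

A = (-34/29, 234/29)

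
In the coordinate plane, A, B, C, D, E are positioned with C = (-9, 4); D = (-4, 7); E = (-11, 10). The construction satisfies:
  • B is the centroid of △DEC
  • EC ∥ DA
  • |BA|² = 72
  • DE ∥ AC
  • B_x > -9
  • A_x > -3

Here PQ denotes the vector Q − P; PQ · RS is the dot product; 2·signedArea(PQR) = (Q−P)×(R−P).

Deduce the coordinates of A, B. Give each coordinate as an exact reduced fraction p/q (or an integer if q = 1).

A = (-2, 1)
B = (-8, 7)

1. A_x = -2  [DE ∥ AC ∩ EC ∥ DA]
2. A_y = 1  [DE ∥ AC ∩ EC ∥ DA]
   → A = (-2, 1)
3. B_x = -8  [B is the centroid of △DEC]
4. B_y = 7  [B is the centroid of △DEC]
   → B = (-8, 7)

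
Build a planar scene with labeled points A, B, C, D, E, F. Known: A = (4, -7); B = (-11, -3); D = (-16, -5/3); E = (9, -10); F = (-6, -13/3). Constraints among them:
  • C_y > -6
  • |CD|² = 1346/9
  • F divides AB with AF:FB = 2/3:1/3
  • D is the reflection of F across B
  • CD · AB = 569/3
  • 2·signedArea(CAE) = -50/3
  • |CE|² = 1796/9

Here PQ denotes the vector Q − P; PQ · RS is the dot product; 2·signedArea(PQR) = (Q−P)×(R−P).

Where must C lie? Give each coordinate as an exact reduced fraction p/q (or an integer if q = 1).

1. C_x = -13/3  [2·signedArea(CAE) = -50/3 ∩ CD · AB = 569/3]
2. C_y = -16/3  [2·signedArea(CAE) = -50/3 ∩ CD · AB = 569/3]
   → C = (-13/3, -16/3)

C = (-13/3, -16/3)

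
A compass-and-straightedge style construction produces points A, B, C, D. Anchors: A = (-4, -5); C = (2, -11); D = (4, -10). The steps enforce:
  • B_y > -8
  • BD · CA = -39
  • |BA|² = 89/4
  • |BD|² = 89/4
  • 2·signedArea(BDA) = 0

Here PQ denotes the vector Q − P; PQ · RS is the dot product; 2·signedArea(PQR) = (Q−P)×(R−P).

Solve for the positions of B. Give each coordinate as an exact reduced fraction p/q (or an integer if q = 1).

B = (0, -15/2)

1. B_x = 0  [2·signedArea(BDA) = 0 ∩ BD · CA = -39]
2. B_y = -15/2  [2·signedArea(BDA) = 0 ∩ BD · CA = -39]
   → B = (0, -15/2)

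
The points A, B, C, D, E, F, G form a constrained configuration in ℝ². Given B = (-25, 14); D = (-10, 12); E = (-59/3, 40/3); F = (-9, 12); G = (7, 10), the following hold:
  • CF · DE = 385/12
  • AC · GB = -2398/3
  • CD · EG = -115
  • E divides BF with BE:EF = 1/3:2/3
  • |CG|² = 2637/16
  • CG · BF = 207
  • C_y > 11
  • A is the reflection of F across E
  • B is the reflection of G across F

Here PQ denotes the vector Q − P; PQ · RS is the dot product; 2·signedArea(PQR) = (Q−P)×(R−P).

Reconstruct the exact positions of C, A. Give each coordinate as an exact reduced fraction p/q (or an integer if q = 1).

1. C_x = -23/4  [CD · EG = -115 ∩ CF · DE = 385/12]
2. C_y = 23/2  [CD · EG = -115 ∩ CF · DE = 385/12]
   → C = (-23/4, 23/2)
3. A_x = -91/3  [A is the reflection of F across E]
4. A_y = 44/3  [A is the reflection of F across E]
   → A = (-91/3, 44/3)

A = (-91/3, 44/3)
C = (-23/4, 23/2)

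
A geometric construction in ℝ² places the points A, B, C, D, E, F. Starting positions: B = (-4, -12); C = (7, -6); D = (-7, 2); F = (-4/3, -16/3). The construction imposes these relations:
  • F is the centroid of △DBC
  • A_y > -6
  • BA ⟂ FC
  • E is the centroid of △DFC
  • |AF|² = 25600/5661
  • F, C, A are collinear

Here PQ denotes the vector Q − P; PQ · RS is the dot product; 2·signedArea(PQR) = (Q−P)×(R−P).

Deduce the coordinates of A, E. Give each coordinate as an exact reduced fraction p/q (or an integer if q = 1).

A = (-2172/629, -3248/629)
E = (-4/9, -28/9)

1. A_x = -2172/629  [F, C, A are collinear ∩ BA ⟂ FC]
2. A_y = -3248/629  [F, C, A are collinear ∩ BA ⟂ FC]
   → A = (-2172/629, -3248/629)
3. E_x = -4/9  [E is the centroid of △DFC]
4. E_y = -28/9  [E is the centroid of △DFC]
   → E = (-4/9, -28/9)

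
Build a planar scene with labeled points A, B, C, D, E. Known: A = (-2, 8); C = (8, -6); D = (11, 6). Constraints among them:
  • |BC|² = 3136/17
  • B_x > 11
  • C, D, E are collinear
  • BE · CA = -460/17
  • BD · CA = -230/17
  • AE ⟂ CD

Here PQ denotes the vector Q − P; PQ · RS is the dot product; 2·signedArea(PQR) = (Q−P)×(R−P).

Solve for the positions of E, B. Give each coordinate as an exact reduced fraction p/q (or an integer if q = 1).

1. E_x = 182/17  [C, D, E are collinear ∩ AE ⟂ CD]
2. E_y = 82/17  [C, D, E are collinear ∩ AE ⟂ CD]
   → E = (182/17, 82/17)
3. B_x = 192/17  [line 10·x + -14·y + -212/17 = 0 ∩ |BC|² = 3136/17]
4. B_y = 122/17  [line 10·x + -14·y + -212/17 = 0 ∩ |BC|² = 3136/17]
   → B = (192/17, 122/17)

B = (192/17, 122/17)
E = (182/17, 82/17)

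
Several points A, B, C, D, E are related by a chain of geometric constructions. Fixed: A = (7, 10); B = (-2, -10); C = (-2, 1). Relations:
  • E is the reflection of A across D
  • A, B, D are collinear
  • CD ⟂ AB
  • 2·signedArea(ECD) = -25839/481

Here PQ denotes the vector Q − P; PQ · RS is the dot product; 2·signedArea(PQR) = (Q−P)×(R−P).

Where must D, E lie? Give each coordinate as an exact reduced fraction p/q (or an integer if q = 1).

D = (1018/481, -410/481)
E = (-1331/481, -5630/481)

1. D_x = 1018/481  [A, B, D are collinear ∩ CD ⟂ AB]
2. D_y = -410/481  [A, B, D are collinear ∩ CD ⟂ AB]
   → D = (1018/481, -410/481)
3. E_x = -1331/481  [E is the reflection of A across D]
4. E_y = -5630/481  [E is the reflection of A across D]
   → E = (-1331/481, -5630/481)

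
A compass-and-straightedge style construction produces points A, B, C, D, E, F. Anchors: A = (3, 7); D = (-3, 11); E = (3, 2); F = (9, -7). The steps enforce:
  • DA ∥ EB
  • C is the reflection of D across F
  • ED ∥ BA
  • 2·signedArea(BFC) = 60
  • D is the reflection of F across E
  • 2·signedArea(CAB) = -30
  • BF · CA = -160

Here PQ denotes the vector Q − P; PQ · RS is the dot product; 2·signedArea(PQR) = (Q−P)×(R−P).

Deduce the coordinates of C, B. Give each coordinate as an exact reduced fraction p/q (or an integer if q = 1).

1. C_x = 21  [C is the reflection of D across F]
2. C_y = -25  [C is the reflection of D across F]
   → C = (21, -25)
3. B_x = 9  [ED ∥ BA ∩ DA ∥ EB]
4. B_y = -2  [ED ∥ BA ∩ DA ∥ EB]
   → B = (9, -2)

B = (9, -2)
C = (21, -25)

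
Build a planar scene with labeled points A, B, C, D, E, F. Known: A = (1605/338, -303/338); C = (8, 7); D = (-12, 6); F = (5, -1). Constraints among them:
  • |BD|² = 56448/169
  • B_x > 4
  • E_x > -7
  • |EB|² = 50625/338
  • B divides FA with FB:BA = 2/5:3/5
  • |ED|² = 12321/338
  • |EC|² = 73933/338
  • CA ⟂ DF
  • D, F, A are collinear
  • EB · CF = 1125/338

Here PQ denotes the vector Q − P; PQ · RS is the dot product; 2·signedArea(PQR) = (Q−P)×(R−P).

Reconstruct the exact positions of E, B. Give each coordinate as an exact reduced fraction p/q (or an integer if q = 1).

1. B_x = 828/169  [B divides FA with FB:BA = 2/5:3/5]
2. B_y = -162/169  [B divides FA with FB:BA = 2/5:3/5]
   → B = (828/169, -162/169)
3. E_x = -2169/338  [line 3·x + 8·y + -3501/338 = 0 ∩ |ED|² = 12321/338]
4. E_y = 1251/338  [line 3·x + 8·y + -3501/338 = 0 ∩ |ED|² = 12321/338]
   → E = (-2169/338, 1251/338)

B = (828/169, -162/169)
E = (-2169/338, 1251/338)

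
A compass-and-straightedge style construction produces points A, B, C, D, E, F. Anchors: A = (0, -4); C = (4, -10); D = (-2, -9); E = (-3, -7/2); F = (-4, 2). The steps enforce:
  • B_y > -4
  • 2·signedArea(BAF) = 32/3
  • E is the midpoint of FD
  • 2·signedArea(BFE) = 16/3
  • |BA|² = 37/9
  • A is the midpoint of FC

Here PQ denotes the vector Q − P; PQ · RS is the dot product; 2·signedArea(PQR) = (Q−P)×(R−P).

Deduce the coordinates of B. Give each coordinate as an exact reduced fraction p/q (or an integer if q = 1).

1. B_x = -2  [2·signedArea(BFE) = 16/3 ∩ 2·signedArea(BAF) = 32/3]
2. B_y = -11/3  [2·signedArea(BFE) = 16/3 ∩ 2·signedArea(BAF) = 32/3]
   → B = (-2, -11/3)

B = (-2, -11/3)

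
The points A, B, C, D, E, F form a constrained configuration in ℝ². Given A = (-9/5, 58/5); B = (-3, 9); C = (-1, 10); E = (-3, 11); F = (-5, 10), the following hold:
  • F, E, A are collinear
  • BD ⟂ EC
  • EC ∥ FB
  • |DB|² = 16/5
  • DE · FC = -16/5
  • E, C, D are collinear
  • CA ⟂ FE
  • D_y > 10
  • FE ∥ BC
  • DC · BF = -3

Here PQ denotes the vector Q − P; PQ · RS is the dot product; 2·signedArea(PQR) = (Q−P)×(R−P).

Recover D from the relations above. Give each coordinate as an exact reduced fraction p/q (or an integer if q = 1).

D = (-11/5, 53/5)

1. D_x = -11/5  [E, C, D are collinear ∩ BD ⟂ EC]
2. D_y = 53/5  [E, C, D are collinear ∩ BD ⟂ EC]
   → D = (-11/5, 53/5)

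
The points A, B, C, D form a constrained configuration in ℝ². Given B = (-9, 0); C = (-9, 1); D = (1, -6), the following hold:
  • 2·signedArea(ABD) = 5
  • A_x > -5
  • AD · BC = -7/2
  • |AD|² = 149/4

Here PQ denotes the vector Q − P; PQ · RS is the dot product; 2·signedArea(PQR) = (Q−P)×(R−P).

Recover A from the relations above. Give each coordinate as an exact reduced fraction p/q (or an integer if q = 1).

1. A_x = -4  [2·signedArea(ABD) = 5 ∩ AD · BC = -7/2]
2. A_y = -5/2  [2·signedArea(ABD) = 5 ∩ AD · BC = -7/2]
   → A = (-4, -5/2)

A = (-4, -5/2)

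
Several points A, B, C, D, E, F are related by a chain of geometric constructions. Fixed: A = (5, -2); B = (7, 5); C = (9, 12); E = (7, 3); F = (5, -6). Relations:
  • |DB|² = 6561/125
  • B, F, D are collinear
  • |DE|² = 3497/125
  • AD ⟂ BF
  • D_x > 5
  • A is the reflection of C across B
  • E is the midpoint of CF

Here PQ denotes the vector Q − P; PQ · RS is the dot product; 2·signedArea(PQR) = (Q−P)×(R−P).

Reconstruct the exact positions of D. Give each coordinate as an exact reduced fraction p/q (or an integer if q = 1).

D = (713/125, -266/125)

1. D_x = 713/125  [B, F, D are collinear ∩ AD ⟂ BF]
2. D_y = -266/125  [B, F, D are collinear ∩ AD ⟂ BF]
   → D = (713/125, -266/125)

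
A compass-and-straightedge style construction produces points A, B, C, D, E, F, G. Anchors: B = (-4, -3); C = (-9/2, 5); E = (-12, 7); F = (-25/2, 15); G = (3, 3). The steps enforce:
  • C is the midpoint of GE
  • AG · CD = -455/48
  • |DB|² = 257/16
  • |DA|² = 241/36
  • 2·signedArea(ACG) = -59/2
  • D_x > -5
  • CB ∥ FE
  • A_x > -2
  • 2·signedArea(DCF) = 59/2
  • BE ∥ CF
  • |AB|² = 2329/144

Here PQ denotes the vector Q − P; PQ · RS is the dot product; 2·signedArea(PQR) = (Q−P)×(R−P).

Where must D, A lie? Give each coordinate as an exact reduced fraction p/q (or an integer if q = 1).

A = (-7/4, 1/3)
D = (-17/4, 1)

1. A_x = -7/4  [line 2·x + 15/2·y + 1 = 0 ∩ |AB|² = 2329/144]
2. A_y = 1/3  [line 2·x + 15/2·y + 1 = 0 ∩ |AB|² = 2329/144]
   → A = (-7/4, 1/3)
3. D_x = -17/4  [2·signedArea(DCF) = 59/2 ∩ AG · CD = -455/48]
4. D_y = 1  [2·signedArea(DCF) = 59/2 ∩ AG · CD = -455/48]
   → D = (-17/4, 1)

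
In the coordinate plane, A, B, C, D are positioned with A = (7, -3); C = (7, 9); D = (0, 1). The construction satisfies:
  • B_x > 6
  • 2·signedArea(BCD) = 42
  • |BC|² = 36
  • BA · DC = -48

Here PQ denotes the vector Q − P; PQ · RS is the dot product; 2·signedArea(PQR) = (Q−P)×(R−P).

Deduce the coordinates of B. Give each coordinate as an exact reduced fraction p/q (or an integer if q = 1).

B = (7, 3)

1. B_x = 7  [2·signedArea(BCD) = 42 ∩ BA · DC = -48]
2. B_y = 3  [2·signedArea(BCD) = 42 ∩ BA · DC = -48]
   → B = (7, 3)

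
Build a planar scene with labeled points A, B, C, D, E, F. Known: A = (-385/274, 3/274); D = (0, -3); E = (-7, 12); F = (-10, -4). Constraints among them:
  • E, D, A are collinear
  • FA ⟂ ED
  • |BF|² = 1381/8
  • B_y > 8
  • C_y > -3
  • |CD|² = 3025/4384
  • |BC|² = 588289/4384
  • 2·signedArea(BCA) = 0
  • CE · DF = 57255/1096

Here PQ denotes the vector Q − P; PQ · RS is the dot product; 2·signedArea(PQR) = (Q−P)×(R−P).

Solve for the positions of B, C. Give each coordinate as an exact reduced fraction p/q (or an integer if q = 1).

B = (-21/4, 33/4)
C = (-385/1096, -2463/1096)

1. C_x = -385/1096  [line 10·x + 1·y + 6313/1096 = 0 ∩ |CD|² = 3025/4384]
2. C_y = -2463/1096  [line 10·x + 1·y + 6313/1096 = 0 ∩ |CD|² = 3025/4384]
   → C = (-385/1096, -2463/1096)
3. B_x = -21/4  [line -2475/1096·x + -1155/1096·y + -3465/1096 = 0 ∩ |BF|² = 1381/8]
4. B_y = 33/4  [line -2475/1096·x + -1155/1096·y + -3465/1096 = 0 ∩ |BF|² = 1381/8]
   → B = (-21/4, 33/4)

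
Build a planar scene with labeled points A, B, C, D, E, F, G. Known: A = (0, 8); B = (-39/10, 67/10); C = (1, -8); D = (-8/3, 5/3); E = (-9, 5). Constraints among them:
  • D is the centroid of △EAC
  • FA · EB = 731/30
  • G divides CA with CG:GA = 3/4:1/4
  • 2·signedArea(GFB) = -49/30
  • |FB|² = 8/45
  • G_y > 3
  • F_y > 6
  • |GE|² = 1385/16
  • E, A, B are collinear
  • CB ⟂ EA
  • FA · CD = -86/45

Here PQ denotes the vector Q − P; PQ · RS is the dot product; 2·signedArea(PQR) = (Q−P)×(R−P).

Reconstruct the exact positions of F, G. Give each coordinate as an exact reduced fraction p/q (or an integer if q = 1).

F = (-43/10, 197/30)
G = (1/4, 4)

1. F_x = -43/10  [FA · EB = 731/30 ∩ FA · CD = -86/45]
2. F_y = 197/30  [FA · EB = 731/30 ∩ FA · CD = -86/45]
   → F = (-43/10, 197/30)
3. G_x = 1/4  [G divides CA with CG:GA = 3/4:1/4]
4. G_y = 4  [G divides CA with CG:GA = 3/4:1/4]
   → G = (1/4, 4)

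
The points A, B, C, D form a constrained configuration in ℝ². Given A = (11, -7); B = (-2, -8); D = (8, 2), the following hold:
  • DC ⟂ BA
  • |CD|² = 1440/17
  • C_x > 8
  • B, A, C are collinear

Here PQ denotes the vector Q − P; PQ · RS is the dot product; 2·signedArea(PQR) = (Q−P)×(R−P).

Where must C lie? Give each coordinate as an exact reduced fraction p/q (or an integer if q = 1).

1. C_x = 148/17  [B, A, C are collinear ∩ DC ⟂ BA]
2. C_y = -122/17  [B, A, C are collinear ∩ DC ⟂ BA]
   → C = (148/17, -122/17)

C = (148/17, -122/17)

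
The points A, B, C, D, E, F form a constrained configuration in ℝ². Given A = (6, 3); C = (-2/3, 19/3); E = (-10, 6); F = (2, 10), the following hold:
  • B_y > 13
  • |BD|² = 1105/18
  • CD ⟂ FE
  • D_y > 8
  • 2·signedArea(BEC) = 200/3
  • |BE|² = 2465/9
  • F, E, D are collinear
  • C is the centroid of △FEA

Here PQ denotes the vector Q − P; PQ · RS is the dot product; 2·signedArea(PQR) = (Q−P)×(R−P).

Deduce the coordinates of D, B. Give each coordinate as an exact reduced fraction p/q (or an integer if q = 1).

B = (14/3, 41/3)
D = (-3/2, 53/6)

1. D_x = -3/2  [F, E, D are collinear ∩ CD ⟂ FE]
2. D_y = 53/6  [F, E, D are collinear ∩ CD ⟂ FE]
   → D = (-3/2, 53/6)
3. B_x = 14/3  [line -1/3·x + 28/3·y + -126 = 0 ∩ |BE|² = 2465/9]
4. B_y = 41/3  [line -1/3·x + 28/3·y + -126 = 0 ∩ |BE|² = 2465/9]
   → B = (14/3, 41/3)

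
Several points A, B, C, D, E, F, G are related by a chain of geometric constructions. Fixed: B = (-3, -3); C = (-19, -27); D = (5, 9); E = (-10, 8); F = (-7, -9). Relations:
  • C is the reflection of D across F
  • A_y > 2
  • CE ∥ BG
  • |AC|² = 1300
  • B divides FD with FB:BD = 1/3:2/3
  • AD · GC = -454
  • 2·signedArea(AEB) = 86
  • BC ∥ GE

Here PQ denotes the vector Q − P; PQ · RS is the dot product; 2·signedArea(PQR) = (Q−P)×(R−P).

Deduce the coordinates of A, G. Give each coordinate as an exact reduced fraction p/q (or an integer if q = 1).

1. A_x = 1  [line 11·x + 7·y + -32 = 0 ∩ |AC|² = 1300]
2. A_y = 3  [line 11·x + 7·y + -32 = 0 ∩ |AC|² = 1300]
   → A = (1, 3)
3. G_x = 6  [BC ∥ GE ∩ CE ∥ BG]
4. G_y = 32  [BC ∥ GE ∩ CE ∥ BG]
   → G = (6, 32)

A = (1, 3)
G = (6, 32)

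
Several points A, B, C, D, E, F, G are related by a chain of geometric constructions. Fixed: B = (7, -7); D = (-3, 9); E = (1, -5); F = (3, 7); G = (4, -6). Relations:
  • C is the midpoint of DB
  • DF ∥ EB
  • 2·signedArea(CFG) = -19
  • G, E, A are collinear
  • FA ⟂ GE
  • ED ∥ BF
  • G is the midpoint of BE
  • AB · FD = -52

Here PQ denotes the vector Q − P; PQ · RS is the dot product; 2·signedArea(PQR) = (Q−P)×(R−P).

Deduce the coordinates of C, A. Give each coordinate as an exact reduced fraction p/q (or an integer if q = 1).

A = (-4/5, -22/5)
C = (2, 1)

1. C_x = 2  [C is the midpoint of DB]
2. C_y = 1  [C is the midpoint of DB]
   → C = (2, 1)
3. A_x = -4/5  [G, E, A are collinear ∩ FA ⟂ GE]
4. A_y = -22/5  [G, E, A are collinear ∩ FA ⟂ GE]
   → A = (-4/5, -22/5)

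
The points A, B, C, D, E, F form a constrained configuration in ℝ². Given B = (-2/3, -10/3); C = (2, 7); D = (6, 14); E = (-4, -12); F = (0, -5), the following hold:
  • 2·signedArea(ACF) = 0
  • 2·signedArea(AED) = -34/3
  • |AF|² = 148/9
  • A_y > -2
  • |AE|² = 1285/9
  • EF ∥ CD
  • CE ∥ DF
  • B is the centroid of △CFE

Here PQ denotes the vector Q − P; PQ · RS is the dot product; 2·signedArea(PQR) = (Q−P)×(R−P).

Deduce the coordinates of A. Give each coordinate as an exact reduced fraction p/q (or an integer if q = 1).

1. A_x = 2/3  [2·signedArea(ACF) = 0 ∩ 2·signedArea(AED) = -34/3]
2. A_y = -1  [2·signedArea(ACF) = 0 ∩ 2·signedArea(AED) = -34/3]
   → A = (2/3, -1)

A = (2/3, -1)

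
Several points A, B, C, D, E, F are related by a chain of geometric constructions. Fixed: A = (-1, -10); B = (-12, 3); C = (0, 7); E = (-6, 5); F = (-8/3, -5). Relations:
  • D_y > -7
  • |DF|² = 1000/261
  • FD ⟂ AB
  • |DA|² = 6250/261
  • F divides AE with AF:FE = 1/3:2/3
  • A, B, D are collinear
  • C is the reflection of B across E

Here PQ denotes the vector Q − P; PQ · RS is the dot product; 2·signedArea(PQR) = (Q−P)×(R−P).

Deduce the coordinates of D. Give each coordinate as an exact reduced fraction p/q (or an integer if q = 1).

1. D_x = -362/87  [A, B, D are collinear ∩ FD ⟂ AB]
2. D_y = -545/87  [A, B, D are collinear ∩ FD ⟂ AB]
   → D = (-362/87, -545/87)

D = (-362/87, -545/87)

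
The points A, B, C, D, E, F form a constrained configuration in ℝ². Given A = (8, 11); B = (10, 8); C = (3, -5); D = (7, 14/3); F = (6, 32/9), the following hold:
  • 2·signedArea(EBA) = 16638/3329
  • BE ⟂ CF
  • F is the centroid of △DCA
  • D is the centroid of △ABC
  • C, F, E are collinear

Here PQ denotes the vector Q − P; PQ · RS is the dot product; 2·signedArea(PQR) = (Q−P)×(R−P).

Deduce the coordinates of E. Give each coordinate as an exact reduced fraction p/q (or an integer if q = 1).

1. E_x = 26052/3329  [C, F, E are collinear ∩ BE ⟂ CF]
2. E_y = 29170/3329  [C, F, E are collinear ∩ BE ⟂ CF]
   → E = (26052/3329, 29170/3329)

E = (26052/3329, 29170/3329)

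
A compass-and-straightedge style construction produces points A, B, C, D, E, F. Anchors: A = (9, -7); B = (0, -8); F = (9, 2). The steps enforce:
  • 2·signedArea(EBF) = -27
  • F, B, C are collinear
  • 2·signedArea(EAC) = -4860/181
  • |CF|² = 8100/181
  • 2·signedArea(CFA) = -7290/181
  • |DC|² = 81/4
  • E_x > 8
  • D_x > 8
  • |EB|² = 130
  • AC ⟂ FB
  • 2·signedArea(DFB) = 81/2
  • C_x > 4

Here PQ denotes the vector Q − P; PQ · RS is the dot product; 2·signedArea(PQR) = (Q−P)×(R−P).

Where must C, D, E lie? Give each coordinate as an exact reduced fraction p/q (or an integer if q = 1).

C = (819/181, -538/181)
D = (9, -5/2)
E = (9, -1)

1. C_x = 819/181  [F, B, C are collinear ∩ AC ⟂ FB]
2. C_y = -538/181  [F, B, C are collinear ∩ AC ⟂ FB]
   → C = (819/181, -538/181)
3. D_x = 9  [line 10·x + -9·y + -225/2 = 0 ∩ |DC|² = 81/4]
4. D_y = -5/2  [line 10·x + -9·y + -225/2 = 0 ∩ |DC|² = 81/4]
   → D = (9, -5/2)
5. E_x = 9  [2·signedArea(EBF) = -27 ∩ 2·signedArea(EAC) = -4860/181]
6. E_y = -1  [2·signedArea(EBF) = -27 ∩ 2·signedArea(EAC) = -4860/181]
   → E = (9, -1)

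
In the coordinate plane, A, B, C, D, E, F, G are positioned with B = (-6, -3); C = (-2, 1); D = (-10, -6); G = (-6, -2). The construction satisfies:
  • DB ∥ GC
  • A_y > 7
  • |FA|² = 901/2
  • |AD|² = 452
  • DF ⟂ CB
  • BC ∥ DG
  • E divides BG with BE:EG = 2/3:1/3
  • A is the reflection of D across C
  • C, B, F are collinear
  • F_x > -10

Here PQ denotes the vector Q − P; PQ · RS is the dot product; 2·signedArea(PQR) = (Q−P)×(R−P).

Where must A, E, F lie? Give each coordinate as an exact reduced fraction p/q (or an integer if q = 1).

A = (6, 8)
E = (-6, -7/3)
F = (-19/2, -13/2)

1. A_x = 6  [A is the reflection of D across C]
2. A_y = 8  [A is the reflection of D across C]
   → A = (6, 8)
3. E_x = -6  [E divides BG with BE:EG = 2/3:1/3]
4. E_y = -7/3  [E divides BG with BE:EG = 2/3:1/3]
   → E = (-6, -7/3)
5. F_x = -19/2  [C, B, F are collinear ∩ DF ⟂ CB]
6. F_y = -13/2  [C, B, F are collinear ∩ DF ⟂ CB]
   → F = (-19/2, -13/2)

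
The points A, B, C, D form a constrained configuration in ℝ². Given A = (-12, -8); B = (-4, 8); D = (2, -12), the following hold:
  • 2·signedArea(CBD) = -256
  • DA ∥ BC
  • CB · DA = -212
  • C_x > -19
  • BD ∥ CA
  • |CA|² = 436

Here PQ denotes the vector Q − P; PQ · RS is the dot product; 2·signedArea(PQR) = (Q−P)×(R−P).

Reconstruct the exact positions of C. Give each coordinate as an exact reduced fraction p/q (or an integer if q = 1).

1. C_x = -18  [BD ∥ CA ∩ DA ∥ BC]
2. C_y = 12  [BD ∥ CA ∩ DA ∥ BC]
   → C = (-18, 12)

C = (-18, 12)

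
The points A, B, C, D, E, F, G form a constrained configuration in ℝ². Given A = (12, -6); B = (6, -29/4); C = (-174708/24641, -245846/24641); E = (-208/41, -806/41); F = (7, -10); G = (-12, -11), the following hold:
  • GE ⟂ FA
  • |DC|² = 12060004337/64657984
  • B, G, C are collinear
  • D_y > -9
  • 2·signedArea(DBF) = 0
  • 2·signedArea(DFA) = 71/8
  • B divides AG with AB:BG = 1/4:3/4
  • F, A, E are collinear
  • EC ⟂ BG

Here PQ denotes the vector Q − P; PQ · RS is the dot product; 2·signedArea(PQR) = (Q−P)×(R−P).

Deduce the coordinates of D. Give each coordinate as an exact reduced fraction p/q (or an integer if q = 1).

D = (13/2, -69/8)

1. D_x = 13/2  [2·signedArea(DBF) = 0 ∩ 2·signedArea(DFA) = 71/8]
2. D_y = -69/8  [2·signedArea(DBF) = 0 ∩ 2·signedArea(DFA) = 71/8]
   → D = (13/2, -69/8)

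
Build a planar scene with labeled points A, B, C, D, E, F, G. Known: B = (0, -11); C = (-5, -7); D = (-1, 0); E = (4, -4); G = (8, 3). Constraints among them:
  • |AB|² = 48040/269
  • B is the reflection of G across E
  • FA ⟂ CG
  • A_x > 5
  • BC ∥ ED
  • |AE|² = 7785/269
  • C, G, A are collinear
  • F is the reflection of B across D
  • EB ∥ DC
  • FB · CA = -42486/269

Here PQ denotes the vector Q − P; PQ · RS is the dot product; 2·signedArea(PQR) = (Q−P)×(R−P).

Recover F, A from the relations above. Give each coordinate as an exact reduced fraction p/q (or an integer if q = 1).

A = (1502/269, 307/269)
F = (-2, 11)

1. F_x = -2  [F is the reflection of B across D]
2. F_y = 11  [F is the reflection of B across D]
   → F = (-2, 11)
3. A_x = 1502/269  [C, G, A are collinear ∩ FA ⟂ CG]
4. A_y = 307/269  [C, G, A are collinear ∩ FA ⟂ CG]
   → A = (1502/269, 307/269)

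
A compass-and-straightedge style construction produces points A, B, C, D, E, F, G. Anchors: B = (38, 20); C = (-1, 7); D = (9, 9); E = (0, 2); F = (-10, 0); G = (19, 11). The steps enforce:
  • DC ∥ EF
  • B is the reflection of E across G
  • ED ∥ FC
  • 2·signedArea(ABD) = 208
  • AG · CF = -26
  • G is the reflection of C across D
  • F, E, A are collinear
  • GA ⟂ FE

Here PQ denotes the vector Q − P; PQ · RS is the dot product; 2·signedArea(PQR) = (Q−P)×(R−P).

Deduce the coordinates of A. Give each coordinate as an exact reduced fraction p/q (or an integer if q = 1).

A = (20, 6)

1. A_x = 20  [F, E, A are collinear ∩ GA ⟂ FE]
2. A_y = 6  [F, E, A are collinear ∩ GA ⟂ FE]
   → A = (20, 6)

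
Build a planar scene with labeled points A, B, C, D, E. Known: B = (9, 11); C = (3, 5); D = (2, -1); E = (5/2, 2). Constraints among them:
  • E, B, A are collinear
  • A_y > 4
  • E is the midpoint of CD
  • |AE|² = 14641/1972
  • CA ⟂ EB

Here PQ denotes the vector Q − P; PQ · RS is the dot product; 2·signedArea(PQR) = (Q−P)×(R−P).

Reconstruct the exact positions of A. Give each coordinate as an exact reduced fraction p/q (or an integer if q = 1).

1. A_x = 2019/493  [E, B, A are collinear ∩ CA ⟂ EB]
2. A_y = 2075/493  [E, B, A are collinear ∩ CA ⟂ EB]
   → A = (2019/493, 2075/493)

A = (2019/493, 2075/493)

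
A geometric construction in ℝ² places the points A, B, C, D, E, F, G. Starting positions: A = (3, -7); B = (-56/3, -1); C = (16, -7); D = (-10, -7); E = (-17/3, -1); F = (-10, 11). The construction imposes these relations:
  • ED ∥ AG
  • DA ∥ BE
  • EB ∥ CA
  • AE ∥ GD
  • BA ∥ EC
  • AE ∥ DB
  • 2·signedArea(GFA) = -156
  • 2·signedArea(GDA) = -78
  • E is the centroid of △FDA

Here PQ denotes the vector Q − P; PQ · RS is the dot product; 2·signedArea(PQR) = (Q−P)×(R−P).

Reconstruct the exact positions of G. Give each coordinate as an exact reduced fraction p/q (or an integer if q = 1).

G = (-4/3, -13)

1. G_x = -4/3  [AE ∥ GD ∩ ED ∥ AG]
2. G_y = -13  [AE ∥ GD ∩ ED ∥ AG]
   → G = (-4/3, -13)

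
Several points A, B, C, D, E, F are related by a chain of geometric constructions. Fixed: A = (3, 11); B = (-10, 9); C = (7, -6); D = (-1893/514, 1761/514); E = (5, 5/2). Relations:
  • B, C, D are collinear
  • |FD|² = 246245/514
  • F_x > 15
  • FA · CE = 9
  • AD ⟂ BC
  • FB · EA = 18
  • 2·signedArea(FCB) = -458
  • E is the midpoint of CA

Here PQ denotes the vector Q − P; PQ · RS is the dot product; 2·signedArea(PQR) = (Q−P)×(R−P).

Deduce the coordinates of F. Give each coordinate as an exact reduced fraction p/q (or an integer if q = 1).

F = (16, 13)

1. F_x = 16  [FB · EA = 18 ∩ 2·signedArea(FCB) = -458]
2. F_y = 13  [FB · EA = 18 ∩ 2·signedArea(FCB) = -458]
   → F = (16, 13)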